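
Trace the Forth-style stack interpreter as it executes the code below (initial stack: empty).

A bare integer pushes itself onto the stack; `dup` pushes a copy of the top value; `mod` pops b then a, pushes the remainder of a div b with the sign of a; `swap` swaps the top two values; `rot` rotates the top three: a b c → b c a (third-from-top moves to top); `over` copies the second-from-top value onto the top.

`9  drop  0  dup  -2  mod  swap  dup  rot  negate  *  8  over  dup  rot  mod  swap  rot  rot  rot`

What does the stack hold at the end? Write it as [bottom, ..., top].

[0, 0, 0, 0]

9       [9]
drop    []
0       [0]
dup     [0, 0]
-2      [0, 0, -2]
mod     [0, 0]
swap    [0, 0]
dup     [0, 0, 0]
rot     [0, 0, 0]
negate  [0, 0, 0]
*       [0, 0]
8       [0, 0, 8]
over    [0, 0, 8, 0]
dup     [0, 0, 8, 0, 0]
rot     [0, 0, 0, 0, 8]
mod     [0, 0, 0, 0]
swap    [0, 0, 0, 0]
rot     [0, 0, 0, 0]
rot     [0, 0, 0, 0]
rot     [0, 0, 0, 0]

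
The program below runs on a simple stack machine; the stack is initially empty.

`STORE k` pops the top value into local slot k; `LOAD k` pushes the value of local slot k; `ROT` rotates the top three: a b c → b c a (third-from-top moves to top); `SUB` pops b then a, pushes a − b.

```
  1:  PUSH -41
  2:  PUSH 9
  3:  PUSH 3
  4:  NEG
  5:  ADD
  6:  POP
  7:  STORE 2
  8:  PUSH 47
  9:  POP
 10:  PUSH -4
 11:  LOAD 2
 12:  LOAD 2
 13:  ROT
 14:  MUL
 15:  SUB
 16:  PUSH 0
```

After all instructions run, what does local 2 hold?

-41

PUSH -41  [-41]
PUSH 9    [-41, 9]
PUSH 3    [-41, 9, 3]
NEG       [-41, 9, -3]
ADD       [-41, 6]
POP       [-41]
STORE 2   []
PUSH 47   [47]
POP       []
PUSH -4   [-4]
LOAD 2    [-4, -41]
LOAD 2    [-4, -41, -41]
ROT       [-41, -41, -4]
MUL       [-41, 164]
SUB       [-205]
PUSH 0    [-205, 0]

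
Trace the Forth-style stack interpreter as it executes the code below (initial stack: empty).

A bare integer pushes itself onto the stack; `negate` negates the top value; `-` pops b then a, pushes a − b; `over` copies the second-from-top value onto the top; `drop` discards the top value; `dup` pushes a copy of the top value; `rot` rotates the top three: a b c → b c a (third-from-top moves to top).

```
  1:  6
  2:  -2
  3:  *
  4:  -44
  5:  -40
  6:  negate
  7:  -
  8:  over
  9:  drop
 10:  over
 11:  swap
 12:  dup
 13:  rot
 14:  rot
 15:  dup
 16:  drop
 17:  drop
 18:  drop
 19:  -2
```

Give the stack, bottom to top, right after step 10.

[-12, -84, -12]

6       6
-2      6 -2
*       -12
-44     -12 -44
-40     -12 -44 -40
negate  -12 -44 40
-       -12 -84
over    -12 -84 -12
drop    -12 -84
over    -12 -84 -12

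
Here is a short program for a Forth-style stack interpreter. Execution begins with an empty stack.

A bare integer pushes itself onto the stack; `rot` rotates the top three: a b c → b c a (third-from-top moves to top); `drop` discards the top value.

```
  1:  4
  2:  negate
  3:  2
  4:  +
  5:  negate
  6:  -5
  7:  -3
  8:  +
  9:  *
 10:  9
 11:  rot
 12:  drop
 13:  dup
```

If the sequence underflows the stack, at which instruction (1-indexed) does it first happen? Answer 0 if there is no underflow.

11

4      → 4
negate → -4
2      → -4 2
+      → -2
negate → 2
-5     → 2 -5
-3     → 2 -5 -3
+      → 2 -8
*      → -16
9      → -16 9
rot  — needs 3 operands, stack has 2 → underflow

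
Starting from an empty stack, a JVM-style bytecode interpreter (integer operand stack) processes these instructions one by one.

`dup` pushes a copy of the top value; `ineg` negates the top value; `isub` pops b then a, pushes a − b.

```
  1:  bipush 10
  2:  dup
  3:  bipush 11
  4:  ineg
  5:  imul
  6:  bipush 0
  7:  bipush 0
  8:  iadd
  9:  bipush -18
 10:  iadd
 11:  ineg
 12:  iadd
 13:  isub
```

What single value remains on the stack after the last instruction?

102

bipush 10  -> 10
dup        -> 10 10
bipush 11  -> 10 10 11
ineg       -> 10 10 -11
imul       -> 10 -110
bipush 0   -> 10 -110 0
bipush 0   -> 10 -110 0 0
iadd       -> 10 -110 0
bipush -18 -> 10 -110 0 -18
iadd       -> 10 -110 -18
ineg       -> 10 -110 18
iadd       -> 10 -92
isub       -> 102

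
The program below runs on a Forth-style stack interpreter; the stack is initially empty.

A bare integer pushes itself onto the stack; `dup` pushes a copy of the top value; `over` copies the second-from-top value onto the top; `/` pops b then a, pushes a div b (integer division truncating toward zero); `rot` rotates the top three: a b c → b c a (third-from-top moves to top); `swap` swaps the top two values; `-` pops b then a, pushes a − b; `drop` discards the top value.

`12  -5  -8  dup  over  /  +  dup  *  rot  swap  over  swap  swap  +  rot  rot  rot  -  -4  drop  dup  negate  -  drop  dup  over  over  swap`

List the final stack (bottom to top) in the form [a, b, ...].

12      12
-5      12 -5
-8      12 -5 -8
dup     12 -5 -8 -8
over    12 -5 -8 -8 -8
/       12 -5 -8 1
+       12 -5 -7
dup     12 -5 -7 -7
*       12 -5 49
rot     -5 49 12
swap    -5 12 49
over    -5 12 49 12
swap    -5 12 12 49
swap    -5 12 49 12
+       -5 12 61
rot     12 61 -5
rot     61 -5 12
rot     -5 12 61
-       -5 -49
-4      -5 -49 -4
drop    -5 -49
dup     -5 -49 -49
negate  -5 -49 49
-       -5 -98
drop    -5
dup     -5 -5
over    -5 -5 -5
over    -5 -5 -5 -5
swap    -5 -5 -5 -5

[-5, -5, -5, -5]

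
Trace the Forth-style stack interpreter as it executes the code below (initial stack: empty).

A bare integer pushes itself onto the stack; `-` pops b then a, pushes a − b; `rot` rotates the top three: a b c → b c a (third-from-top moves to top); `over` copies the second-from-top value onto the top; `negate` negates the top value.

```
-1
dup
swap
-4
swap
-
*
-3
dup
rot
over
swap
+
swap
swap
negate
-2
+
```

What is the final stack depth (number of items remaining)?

3

-1      [-1]
dup     [-1, -1]
swap    [-1, -1]
-4      [-1, -1, -4]
swap    [-1, -4, -1]
-       [-1, -3]
*       [3]
-3      [3, -3]
dup     [3, -3, -3]
rot     [-3, -3, 3]
over    [-3, -3, 3, -3]
swap    [-3, -3, -3, 3]
+       [-3, -3, 0]
swap    [-3, 0, -3]
swap    [-3, -3, 0]
negate  [-3, -3, 0]
-2      [-3, -3, 0, -2]
+       [-3, -3, -2]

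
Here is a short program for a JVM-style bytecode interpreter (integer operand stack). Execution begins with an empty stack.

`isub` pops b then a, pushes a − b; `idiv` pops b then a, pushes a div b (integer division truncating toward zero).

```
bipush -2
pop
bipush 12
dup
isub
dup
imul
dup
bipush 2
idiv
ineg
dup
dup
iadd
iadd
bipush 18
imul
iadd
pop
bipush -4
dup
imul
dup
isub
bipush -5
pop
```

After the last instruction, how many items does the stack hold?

1

bipush -2 : -2
pop       : (empty)
bipush 12 : 12
dup       : 12 12
isub      : 0
dup       : 0 0
imul      : 0
dup       : 0 0
bipush 2  : 0 0 2
idiv      : 0 0
ineg      : 0 0
dup       : 0 0 0
dup       : 0 0 0 0
iadd      : 0 0 0
iadd      : 0 0
bipush 18 : 0 0 18
imul      : 0 0
iadd      : 0
pop       : (empty)
bipush -4 : -4
dup       : -4 -4
imul      : 16
dup       : 16 16
isub      : 0
bipush -5 : 0 -5
pop       : 0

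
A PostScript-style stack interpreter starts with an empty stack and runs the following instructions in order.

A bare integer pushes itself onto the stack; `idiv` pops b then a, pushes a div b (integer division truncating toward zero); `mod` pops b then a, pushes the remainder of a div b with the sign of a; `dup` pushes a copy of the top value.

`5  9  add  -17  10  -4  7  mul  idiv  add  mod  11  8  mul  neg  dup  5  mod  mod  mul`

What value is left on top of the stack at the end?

5     [5]
9     [5, 9]
add   [14]
-17   [14, -17]
10    [14, -17, 10]
-4    [14, -17, 10, -4]
7     [14, -17, 10, -4, 7]
mul   [14, -17, 10, -28]
idiv  [14, -17, 0]
add   [14, -17]
mod   [14]
11    [14, 11]
8     [14, 11, 8]
mul   [14, 88]
neg   [14, -88]
dup   [14, -88, -88]
5     [14, -88, -88, 5]
mod   [14, -88, -3]
mod   [14, -1]
mul   [-14]

-14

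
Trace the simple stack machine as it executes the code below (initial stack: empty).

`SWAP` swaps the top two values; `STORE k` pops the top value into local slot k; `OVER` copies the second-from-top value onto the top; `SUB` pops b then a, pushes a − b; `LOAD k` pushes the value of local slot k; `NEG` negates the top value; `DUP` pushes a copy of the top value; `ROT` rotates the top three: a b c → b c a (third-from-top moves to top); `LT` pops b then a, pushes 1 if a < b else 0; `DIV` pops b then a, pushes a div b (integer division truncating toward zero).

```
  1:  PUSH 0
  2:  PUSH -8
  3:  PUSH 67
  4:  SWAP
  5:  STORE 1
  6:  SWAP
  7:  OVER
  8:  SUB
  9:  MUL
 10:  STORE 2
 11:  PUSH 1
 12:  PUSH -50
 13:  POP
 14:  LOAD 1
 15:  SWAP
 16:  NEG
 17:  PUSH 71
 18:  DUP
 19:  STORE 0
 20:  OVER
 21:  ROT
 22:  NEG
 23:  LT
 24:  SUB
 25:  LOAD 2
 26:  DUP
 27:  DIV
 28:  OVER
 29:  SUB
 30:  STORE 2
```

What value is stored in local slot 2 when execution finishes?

PUSH 0   → [0]
PUSH -8  → [0, -8]
PUSH 67  → [0, -8, 67]
SWAP     → [0, 67, -8]
STORE 1  → [0, 67]
SWAP     → [67, 0]
OVER     → [67, 0, 67]
SUB      → [67, -67]
MUL      → [-4489]
STORE 2  → []
PUSH 1   → [1]
PUSH -50 → [1, -50]
POP      → [1]
LOAD 1   → [1, -8]
SWAP     → [-8, 1]
NEG      → [-8, -1]
PUSH 71  → [-8, -1, 71]
DUP      → [-8, -1, 71, 71]
STORE 0  → [-8, -1, 71]
OVER     → [-8, -1, 71, -1]
ROT      → [-8, 71, -1, -1]
NEG      → [-8, 71, -1, 1]
LT       → [-8, 71, 1]
SUB      → [-8, 70]
LOAD 2   → [-8, 70, -4489]
DUP      → [-8, 70, -4489, -4489]
DIV      → [-8, 70, 1]
OVER     → [-8, 70, 1, 70]
SUB      → [-8, 70, -69]
STORE 2  → [-8, 70]

-69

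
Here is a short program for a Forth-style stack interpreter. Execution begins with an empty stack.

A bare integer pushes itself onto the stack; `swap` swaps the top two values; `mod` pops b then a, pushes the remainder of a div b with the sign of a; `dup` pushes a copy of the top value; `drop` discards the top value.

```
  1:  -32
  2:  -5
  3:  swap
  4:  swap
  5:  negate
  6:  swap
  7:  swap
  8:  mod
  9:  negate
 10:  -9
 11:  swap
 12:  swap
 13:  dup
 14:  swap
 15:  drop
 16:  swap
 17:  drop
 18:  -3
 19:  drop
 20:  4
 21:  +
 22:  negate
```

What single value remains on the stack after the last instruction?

5

-32    : [-32]
-5     : [-32, -5]
swap   : [-5, -32]
swap   : [-32, -5]
negate : [-32, 5]
swap   : [5, -32]
swap   : [-32, 5]
mod    : [-2]
negate : [2]
-9     : [2, -9]
swap   : [-9, 2]
swap   : [2, -9]
dup    : [2, -9, -9]
swap   : [2, -9, -9]
drop   : [2, -9]
swap   : [-9, 2]
drop   : [-9]
-3     : [-9, -3]
drop   : [-9]
4      : [-9, 4]
+      : [-5]
negate : [5]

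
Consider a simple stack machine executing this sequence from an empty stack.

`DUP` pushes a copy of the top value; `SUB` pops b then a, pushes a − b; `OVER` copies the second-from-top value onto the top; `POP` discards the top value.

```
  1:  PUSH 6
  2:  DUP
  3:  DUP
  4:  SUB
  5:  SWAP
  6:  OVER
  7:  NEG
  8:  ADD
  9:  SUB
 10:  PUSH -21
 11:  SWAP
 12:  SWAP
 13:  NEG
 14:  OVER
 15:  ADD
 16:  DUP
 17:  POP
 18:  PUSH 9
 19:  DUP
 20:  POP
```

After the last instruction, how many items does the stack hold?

3

PUSH 6   -> [6]
DUP      -> [6, 6]
DUP      -> [6, 6, 6]
SUB      -> [6, 0]
SWAP     -> [0, 6]
OVER     -> [0, 6, 0]
NEG      -> [0, 6, 0]
ADD      -> [0, 6]
SUB      -> [-6]
PUSH -21 -> [-6, -21]
SWAP     -> [-21, -6]
SWAP     -> [-6, -21]
NEG      -> [-6, 21]
OVER     -> [-6, 21, -6]
ADD      -> [-6, 15]
DUP      -> [-6, 15, 15]
POP      -> [-6, 15]
PUSH 9   -> [-6, 15, 9]
DUP      -> [-6, 15, 9, 9]
POP      -> [-6, 15, 9]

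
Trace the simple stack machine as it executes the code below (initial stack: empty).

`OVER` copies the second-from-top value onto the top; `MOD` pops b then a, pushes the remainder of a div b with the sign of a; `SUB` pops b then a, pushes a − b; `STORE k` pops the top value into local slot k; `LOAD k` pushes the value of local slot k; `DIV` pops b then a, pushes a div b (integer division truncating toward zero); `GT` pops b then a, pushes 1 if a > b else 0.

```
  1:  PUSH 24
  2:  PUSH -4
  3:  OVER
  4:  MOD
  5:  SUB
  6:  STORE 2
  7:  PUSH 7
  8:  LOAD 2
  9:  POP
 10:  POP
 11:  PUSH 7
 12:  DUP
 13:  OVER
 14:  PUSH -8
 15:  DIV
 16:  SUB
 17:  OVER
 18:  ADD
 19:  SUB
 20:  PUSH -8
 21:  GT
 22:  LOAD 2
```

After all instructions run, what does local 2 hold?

PUSH 24 : [24]
PUSH -4 : [24, -4]
OVER    : [24, -4, 24]
MOD     : [24, -4]
SUB     : [28]
STORE 2 : []
PUSH 7  : [7]
LOAD 2  : [7, 28]
POP     : [7]
POP     : []
PUSH 7  : [7]
DUP     : [7, 7]
OVER    : [7, 7, 7]
PUSH -8 : [7, 7, 7, -8]
DIV     : [7, 7, 0]
SUB     : [7, 7]
OVER    : [7, 7, 7]
ADD     : [7, 14]
SUB     : [-7]
PUSH -8 : [-7, -8]
GT      : [1]
LOAD 2  : [1, 28]

28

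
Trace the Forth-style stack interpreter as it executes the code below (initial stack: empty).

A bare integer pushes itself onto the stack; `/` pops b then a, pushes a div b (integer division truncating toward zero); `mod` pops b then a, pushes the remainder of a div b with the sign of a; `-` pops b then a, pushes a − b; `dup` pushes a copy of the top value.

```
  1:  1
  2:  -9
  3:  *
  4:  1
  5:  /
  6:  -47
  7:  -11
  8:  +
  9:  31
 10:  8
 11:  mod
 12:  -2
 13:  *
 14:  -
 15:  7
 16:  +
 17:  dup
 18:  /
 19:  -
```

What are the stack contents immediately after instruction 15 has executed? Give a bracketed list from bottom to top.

1   : [1]
-9  : [1, -9]
*   : [-9]
1   : [-9, 1]
/   : [-9]
-47 : [-9, -47]
-11 : [-9, -47, -11]
+   : [-9, -58]
31  : [-9, -58, 31]
8   : [-9, -58, 31, 8]
mod : [-9, -58, 7]
-2  : [-9, -58, 7, -2]
*   : [-9, -58, -14]
-   : [-9, -44]
7   : [-9, -44, 7]

[-9, -44, 7]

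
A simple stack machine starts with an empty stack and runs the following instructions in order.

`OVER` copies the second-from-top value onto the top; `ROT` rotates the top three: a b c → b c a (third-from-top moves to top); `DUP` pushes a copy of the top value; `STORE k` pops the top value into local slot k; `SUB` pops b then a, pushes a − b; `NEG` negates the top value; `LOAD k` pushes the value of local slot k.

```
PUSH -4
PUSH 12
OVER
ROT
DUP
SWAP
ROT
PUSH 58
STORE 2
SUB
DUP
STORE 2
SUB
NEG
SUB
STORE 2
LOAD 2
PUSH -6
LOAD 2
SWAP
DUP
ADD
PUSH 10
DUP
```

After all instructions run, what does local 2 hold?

8

PUSH -4 → [-4]
PUSH 12 → [-4, 12]
OVER    → [-4, 12, -4]
ROT     → [12, -4, -4]
DUP     → [12, -4, -4, -4]
SWAP    → [12, -4, -4, -4]
ROT     → [12, -4, -4, -4]
PUSH 58 → [12, -4, -4, -4, 58]
STORE 2 → [12, -4, -4, -4]
SUB     → [12, -4, 0]
DUP     → [12, -4, 0, 0]
STORE 2 → [12, -4, 0]
SUB     → [12, -4]
NEG     → [12, 4]
SUB     → [8]
STORE 2 → []
LOAD 2  → [8]
PUSH -6 → [8, -6]
LOAD 2  → [8, -6, 8]
SWAP    → [8, 8, -6]
DUP     → [8, 8, -6, -6]
ADD     → [8, 8, -12]
PUSH 10 → [8, 8, -12, 10]
DUP     → [8, 8, -12, 10, 10]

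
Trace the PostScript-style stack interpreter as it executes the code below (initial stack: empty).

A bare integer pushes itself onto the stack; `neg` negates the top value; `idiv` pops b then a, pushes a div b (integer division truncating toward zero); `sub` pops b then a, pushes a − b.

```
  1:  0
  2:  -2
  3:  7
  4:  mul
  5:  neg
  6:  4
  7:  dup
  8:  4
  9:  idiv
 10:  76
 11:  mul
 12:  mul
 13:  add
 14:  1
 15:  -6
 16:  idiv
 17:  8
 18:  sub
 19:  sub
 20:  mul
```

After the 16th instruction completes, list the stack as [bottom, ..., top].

[0, 318, 0]

0    -> [0]
-2   -> [0, -2]
7    -> [0, -2, 7]
mul  -> [0, -14]
neg  -> [0, 14]
4    -> [0, 14, 4]
dup  -> [0, 14, 4, 4]
4    -> [0, 14, 4, 4, 4]
idiv -> [0, 14, 4, 1]
76   -> [0, 14, 4, 1, 76]
mul  -> [0, 14, 4, 76]
mul  -> [0, 14, 304]
add  -> [0, 318]
1    -> [0, 318, 1]
-6   -> [0, 318, 1, -6]
idiv -> [0, 318, 0]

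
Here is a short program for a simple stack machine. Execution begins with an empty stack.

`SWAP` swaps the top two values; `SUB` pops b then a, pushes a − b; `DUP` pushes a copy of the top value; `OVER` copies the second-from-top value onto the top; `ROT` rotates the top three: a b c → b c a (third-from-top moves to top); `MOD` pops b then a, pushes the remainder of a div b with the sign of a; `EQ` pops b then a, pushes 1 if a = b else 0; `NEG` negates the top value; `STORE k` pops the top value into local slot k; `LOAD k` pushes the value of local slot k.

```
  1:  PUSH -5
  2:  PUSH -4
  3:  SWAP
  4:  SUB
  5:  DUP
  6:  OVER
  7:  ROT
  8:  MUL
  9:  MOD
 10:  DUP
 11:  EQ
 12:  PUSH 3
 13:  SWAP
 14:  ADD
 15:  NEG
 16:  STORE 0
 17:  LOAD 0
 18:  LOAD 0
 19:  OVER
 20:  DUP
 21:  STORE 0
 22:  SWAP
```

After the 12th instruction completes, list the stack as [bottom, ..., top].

PUSH -5  [-5]
PUSH -4  [-5, -4]
SWAP     [-4, -5]
SUB      [1]
DUP      [1, 1]
OVER     [1, 1, 1]
ROT      [1, 1, 1]
MUL      [1, 1]
MOD      [0]
DUP      [0, 0]
EQ       [1]
PUSH 3   [1, 3]

[1, 3]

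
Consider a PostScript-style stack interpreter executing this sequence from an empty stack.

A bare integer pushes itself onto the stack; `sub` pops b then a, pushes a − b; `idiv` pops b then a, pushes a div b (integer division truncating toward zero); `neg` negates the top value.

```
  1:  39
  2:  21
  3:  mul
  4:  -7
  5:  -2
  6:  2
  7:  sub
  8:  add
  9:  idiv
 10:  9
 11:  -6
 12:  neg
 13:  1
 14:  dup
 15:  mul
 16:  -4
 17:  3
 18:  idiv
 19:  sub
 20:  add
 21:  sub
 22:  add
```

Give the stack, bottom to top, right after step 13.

[-74, 9, 6, 1]

39   -> 39
21   -> 39 21
mul  -> 819
-7   -> 819 -7
-2   -> 819 -7 -2
2    -> 819 -7 -2 2
sub  -> 819 -7 -4
add  -> 819 -11
idiv -> -74
9    -> -74 9
-6   -> -74 9 -6
neg  -> -74 9 6
1    -> -74 9 6 1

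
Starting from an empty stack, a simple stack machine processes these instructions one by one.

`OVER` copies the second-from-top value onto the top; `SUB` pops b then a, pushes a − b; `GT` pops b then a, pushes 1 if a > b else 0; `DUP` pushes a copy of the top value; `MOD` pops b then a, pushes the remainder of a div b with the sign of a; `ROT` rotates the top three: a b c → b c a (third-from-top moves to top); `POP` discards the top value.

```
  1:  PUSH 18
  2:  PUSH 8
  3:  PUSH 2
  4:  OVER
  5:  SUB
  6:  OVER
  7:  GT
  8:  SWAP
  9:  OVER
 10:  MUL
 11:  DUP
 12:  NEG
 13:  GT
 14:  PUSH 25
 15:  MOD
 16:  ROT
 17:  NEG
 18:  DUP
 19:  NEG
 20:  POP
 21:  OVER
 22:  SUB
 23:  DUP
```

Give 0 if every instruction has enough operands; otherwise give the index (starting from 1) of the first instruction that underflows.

0

PUSH 18 -> [18]
PUSH 8  -> [18, 8]
PUSH 2  -> [18, 8, 2]
OVER    -> [18, 8, 2, 8]
SUB     -> [18, 8, -6]
OVER    -> [18, 8, -6, 8]
GT      -> [18, 8, 0]
SWAP    -> [18, 0, 8]
OVER    -> [18, 0, 8, 0]
MUL     -> [18, 0, 0]
DUP     -> [18, 0, 0, 0]
NEG     -> [18, 0, 0, 0]
GT      -> [18, 0, 0]
PUSH 25 -> [18, 0, 0, 25]
MOD     -> [18, 0, 0]
ROT     -> [0, 0, 18]
NEG     -> [0, 0, -18]
DUP     -> [0, 0, -18, -18]
NEG     -> [0, 0, -18, 18]
POP     -> [0, 0, -18]
OVER    -> [0, 0, -18, 0]
SUB     -> [0, 0, -18]
DUP     -> [0, 0, -18, -18]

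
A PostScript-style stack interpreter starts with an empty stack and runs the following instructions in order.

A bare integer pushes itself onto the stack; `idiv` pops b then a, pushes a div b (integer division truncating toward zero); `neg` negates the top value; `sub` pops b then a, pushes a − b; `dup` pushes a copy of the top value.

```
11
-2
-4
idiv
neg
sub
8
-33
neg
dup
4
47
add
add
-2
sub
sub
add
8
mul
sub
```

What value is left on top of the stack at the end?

371

11   -> [11]
-2   -> [11, -2]
-4   -> [11, -2, -4]
idiv -> [11, 0]
neg  -> [11, 0]
sub  -> [11]
8    -> [11, 8]
-33  -> [11, 8, -33]
neg  -> [11, 8, 33]
dup  -> [11, 8, 33, 33]
4    -> [11, 8, 33, 33, 4]
47   -> [11, 8, 33, 33, 4, 47]
add  -> [11, 8, 33, 33, 51]
add  -> [11, 8, 33, 84]
-2   -> [11, 8, 33, 84, -2]
sub  -> [11, 8, 33, 86]
sub  -> [11, 8, -53]
add  -> [11, -45]
8    -> [11, -45, 8]
mul  -> [11, -360]
sub  -> [371]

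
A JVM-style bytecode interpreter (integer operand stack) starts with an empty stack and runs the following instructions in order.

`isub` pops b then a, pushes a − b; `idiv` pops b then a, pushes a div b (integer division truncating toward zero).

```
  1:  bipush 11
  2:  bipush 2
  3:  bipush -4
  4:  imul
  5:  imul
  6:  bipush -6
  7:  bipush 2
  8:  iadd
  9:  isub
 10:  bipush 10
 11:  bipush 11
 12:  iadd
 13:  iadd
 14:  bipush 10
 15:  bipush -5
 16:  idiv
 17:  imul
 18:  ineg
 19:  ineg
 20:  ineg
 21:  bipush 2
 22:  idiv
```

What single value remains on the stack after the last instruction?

bipush 11  11
bipush 2   11 2
bipush -4  11 2 -4
imul       11 -8
imul       -88
bipush -6  -88 -6
bipush 2   -88 -6 2
iadd       -88 -4
isub       -84
bipush 10  -84 10
bipush 11  -84 10 11
iadd       -84 21
iadd       -63
bipush 10  -63 10
bipush -5  -63 10 -5
idiv       -63 -2
imul       126
ineg       -126
ineg       126
ineg       -126
bipush 2   -126 2
idiv       -63

-63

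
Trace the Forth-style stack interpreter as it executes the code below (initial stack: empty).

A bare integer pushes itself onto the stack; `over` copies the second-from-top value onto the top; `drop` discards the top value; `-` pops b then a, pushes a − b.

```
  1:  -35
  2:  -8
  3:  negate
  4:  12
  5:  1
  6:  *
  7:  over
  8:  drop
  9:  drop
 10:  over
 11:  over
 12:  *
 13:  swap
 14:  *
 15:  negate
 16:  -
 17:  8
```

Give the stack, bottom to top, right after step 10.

-35     -35
-8      -35 -8
negate  -35 8
12      -35 8 12
1       -35 8 12 1
*       -35 8 12
over    -35 8 12 8
drop    -35 8 12
drop    -35 8
over    -35 8 -35

[-35, 8, -35]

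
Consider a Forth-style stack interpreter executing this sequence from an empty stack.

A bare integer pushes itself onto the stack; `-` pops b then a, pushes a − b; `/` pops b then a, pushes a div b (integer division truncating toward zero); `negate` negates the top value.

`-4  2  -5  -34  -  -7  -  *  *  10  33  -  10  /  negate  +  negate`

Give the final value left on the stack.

-4     → [-4]
2      → [-4, 2]
-5     → [-4, 2, -5]
-34    → [-4, 2, -5, -34]
-      → [-4, 2, 29]
-7     → [-4, 2, 29, -7]
-      → [-4, 2, 36]
*      → [-4, 72]
*      → [-288]
10     → [-288, 10]
33     → [-288, 10, 33]
-      → [-288, -23]
10     → [-288, -23, 10]
/      → [-288, -2]
negate → [-288, 2]
+      → [-286]
negate → [286]

286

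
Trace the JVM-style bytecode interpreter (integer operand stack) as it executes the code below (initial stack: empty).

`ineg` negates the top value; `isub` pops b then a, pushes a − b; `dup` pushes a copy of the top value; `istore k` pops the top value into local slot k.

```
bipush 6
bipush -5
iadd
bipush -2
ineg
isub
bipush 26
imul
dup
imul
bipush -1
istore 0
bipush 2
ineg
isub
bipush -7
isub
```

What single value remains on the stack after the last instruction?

bipush 6  → 6
bipush -5 → 6 -5
iadd      → 1
bipush -2 → 1 -2
ineg      → 1 2
isub      → -1
bipush 26 → -1 26
imul      → -26
dup       → -26 -26
imul      → 676
bipush -1 → 676 -1
istore 0  → 676
bipush 2  → 676 2
ineg      → 676 -2
isub      → 678
bipush -7 → 678 -7
isub      → 685

685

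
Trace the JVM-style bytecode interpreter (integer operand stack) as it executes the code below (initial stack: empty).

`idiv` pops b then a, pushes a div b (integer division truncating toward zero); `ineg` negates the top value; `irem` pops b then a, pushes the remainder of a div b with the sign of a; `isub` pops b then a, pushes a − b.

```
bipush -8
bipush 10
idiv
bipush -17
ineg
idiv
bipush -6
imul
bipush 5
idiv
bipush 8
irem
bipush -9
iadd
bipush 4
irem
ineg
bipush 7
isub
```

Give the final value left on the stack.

-6

bipush -8  : [-8]
bipush 10  : [-8, 10]
idiv       : [0]
bipush -17 : [0, -17]
ineg       : [0, 17]
idiv       : [0]
bipush -6  : [0, -6]
imul       : [0]
bipush 5   : [0, 5]
idiv       : [0]
bipush 8   : [0, 8]
irem       : [0]
bipush -9  : [0, -9]
iadd       : [-9]
bipush 4   : [-9, 4]
irem       : [-1]
ineg       : [1]
bipush 7   : [1, 7]
isub       : [-6]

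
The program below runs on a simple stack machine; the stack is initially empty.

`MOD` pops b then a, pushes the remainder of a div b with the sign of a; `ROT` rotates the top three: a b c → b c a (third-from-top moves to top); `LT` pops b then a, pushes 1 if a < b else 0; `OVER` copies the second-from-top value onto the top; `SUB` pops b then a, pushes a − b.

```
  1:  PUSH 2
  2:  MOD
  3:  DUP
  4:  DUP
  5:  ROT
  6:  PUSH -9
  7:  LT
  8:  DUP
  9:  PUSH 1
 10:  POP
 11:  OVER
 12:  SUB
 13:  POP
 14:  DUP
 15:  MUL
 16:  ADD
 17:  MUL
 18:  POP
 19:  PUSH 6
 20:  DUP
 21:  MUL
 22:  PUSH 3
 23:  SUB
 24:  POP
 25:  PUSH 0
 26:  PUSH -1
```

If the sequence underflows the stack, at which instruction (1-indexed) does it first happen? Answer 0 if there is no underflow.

PUSH 2 → [2]
MOD  — needs 2 operands, stack has 1 → underflow

2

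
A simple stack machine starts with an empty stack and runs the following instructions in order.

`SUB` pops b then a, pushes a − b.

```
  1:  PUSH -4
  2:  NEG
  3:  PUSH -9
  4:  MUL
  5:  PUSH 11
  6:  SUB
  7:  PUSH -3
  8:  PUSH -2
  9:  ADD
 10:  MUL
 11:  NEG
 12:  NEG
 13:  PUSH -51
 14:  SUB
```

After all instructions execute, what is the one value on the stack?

PUSH -4   [-4]
NEG       [4]
PUSH -9   [4, -9]
MUL       [-36]
PUSH 11   [-36, 11]
SUB       [-47]
PUSH -3   [-47, -3]
PUSH -2   [-47, -3, -2]
ADD       [-47, -5]
MUL       [235]
NEG       [-235]
NEG       [235]
PUSH -51  [235, -51]
SUB       [286]

286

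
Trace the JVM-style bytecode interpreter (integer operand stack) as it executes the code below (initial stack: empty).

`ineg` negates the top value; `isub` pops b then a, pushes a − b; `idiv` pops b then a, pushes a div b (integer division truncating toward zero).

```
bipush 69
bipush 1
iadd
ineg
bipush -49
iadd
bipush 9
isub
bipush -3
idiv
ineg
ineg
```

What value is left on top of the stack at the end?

bipush 69  -> [69]
bipush 1   -> [69, 1]
iadd       -> [70]
ineg       -> [-70]
bipush -49 -> [-70, -49]
iadd       -> [-119]
bipush 9   -> [-119, 9]
isub       -> [-128]
bipush -3  -> [-128, -3]
idiv       -> [42]
ineg       -> [-42]
ineg       -> [42]

42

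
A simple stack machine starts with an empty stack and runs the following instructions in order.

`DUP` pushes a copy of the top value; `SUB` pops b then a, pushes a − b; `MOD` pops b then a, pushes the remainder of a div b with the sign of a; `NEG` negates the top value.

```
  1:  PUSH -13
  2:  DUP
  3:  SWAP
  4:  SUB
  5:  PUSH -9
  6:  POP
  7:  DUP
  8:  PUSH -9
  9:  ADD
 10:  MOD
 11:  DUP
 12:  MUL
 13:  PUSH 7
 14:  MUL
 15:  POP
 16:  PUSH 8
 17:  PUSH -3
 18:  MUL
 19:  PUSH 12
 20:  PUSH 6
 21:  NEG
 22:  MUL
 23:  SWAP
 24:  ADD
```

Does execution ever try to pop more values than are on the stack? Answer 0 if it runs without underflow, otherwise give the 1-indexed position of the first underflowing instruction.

0

PUSH -13 -> -13
DUP      -> -13 -13
SWAP     -> -13 -13
SUB      -> 0
PUSH -9  -> 0 -9
POP      -> 0
DUP      -> 0 0
PUSH -9  -> 0 0 -9
ADD      -> 0 -9
MOD      -> 0
DUP      -> 0 0
MUL      -> 0
PUSH 7   -> 0 7
MUL      -> 0
POP      -> (empty)
PUSH 8   -> 8
PUSH -3  -> 8 -3
MUL      -> -24
PUSH 12  -> -24 12
PUSH 6   -> -24 12 6
NEG      -> -24 12 -6
MUL      -> -24 -72
SWAP     -> -72 -24
ADD      -> -96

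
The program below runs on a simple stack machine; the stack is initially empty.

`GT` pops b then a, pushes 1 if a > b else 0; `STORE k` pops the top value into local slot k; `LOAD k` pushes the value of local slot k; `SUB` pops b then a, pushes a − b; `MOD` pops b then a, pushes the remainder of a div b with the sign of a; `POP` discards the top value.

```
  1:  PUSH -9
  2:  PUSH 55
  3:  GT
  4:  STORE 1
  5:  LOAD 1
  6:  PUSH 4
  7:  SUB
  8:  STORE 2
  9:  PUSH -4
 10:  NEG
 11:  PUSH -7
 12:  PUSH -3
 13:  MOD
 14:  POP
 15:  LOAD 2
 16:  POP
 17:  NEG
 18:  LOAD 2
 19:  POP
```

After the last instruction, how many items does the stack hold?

PUSH -9  -9
PUSH 55  -9 55
GT       0
STORE 1  (empty)
LOAD 1   0
PUSH 4   0 4
SUB      -4
STORE 2  (empty)
PUSH -4  -4
NEG      4
PUSH -7  4 -7
PUSH -3  4 -7 -3
MOD      4 -1
POP      4
LOAD 2   4 -4
POP      4
NEG      -4
LOAD 2   -4 -4
POP      -4

1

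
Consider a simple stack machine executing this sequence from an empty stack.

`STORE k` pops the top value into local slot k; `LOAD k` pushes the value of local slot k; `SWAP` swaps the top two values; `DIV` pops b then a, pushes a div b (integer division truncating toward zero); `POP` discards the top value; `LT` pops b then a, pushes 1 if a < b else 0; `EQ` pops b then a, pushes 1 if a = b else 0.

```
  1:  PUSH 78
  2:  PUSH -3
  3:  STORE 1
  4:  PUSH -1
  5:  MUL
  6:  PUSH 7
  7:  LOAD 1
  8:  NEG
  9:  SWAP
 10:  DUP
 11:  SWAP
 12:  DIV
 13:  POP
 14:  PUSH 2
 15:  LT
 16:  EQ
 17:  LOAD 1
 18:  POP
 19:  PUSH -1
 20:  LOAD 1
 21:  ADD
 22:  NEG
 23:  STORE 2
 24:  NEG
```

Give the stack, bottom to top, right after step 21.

PUSH 78 -> 78
PUSH -3 -> 78 -3
STORE 1 -> 78
PUSH -1 -> 78 -1
MUL     -> -78
PUSH 7  -> -78 7
LOAD 1  -> -78 7 -3
NEG     -> -78 7 3
SWAP    -> -78 3 7
DUP     -> -78 3 7 7
SWAP    -> -78 3 7 7
DIV     -> -78 3 1
POP     -> -78 3
PUSH 2  -> -78 3 2
LT      -> -78 0
EQ      -> 0
LOAD 1  -> 0 -3
POP     -> 0
PUSH -1 -> 0 -1
LOAD 1  -> 0 -1 -3
ADD     -> 0 -4

[0, -4]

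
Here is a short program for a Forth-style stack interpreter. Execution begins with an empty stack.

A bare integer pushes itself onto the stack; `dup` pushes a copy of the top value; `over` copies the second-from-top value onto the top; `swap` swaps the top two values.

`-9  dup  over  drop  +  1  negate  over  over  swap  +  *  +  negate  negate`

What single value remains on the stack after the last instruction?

-9      [-9]
dup     [-9, -9]
over    [-9, -9, -9]
drop    [-9, -9]
+       [-18]
1       [-18, 1]
negate  [-18, -1]
over    [-18, -1, -18]
over    [-18, -1, -18, -1]
swap    [-18, -1, -1, -18]
+       [-18, -1, -19]
*       [-18, 19]
+       [1]
negate  [-1]
negate  [1]

1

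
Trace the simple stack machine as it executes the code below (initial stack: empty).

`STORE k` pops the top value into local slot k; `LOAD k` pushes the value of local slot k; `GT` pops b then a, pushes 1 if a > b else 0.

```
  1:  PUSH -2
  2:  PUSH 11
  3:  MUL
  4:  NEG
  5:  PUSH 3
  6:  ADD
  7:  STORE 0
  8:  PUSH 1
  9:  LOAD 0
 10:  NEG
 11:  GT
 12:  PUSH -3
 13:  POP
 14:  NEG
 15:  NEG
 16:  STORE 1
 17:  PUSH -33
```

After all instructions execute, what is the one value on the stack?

-33

PUSH -2   -2
PUSH 11   -2 11
MUL       -22
NEG       22
PUSH 3    22 3
ADD       25
STORE 0   (empty)
PUSH 1    1
LOAD 0    1 25
NEG       1 -25
GT        1
PUSH -3   1 -3
POP       1
NEG       -1
NEG       1
STORE 1   (empty)
PUSH -33  -33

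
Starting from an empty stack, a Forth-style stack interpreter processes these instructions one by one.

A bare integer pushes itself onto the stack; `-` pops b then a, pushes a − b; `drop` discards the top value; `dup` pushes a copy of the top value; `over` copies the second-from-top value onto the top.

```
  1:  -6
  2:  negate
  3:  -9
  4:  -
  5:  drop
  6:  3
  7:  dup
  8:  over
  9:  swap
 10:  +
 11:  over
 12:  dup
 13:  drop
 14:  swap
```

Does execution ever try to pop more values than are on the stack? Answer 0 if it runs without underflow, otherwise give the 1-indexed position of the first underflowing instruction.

-6      [-6]
negate  [6]
-9      [6, -9]
-       [15]
drop    []
3       [3]
dup     [3, 3]
over    [3, 3, 3]
swap    [3, 3, 3]
+       [3, 6]
over    [3, 6, 3]
dup     [3, 6, 3, 3]
drop    [3, 6, 3]
swap    [3, 3, 6]

0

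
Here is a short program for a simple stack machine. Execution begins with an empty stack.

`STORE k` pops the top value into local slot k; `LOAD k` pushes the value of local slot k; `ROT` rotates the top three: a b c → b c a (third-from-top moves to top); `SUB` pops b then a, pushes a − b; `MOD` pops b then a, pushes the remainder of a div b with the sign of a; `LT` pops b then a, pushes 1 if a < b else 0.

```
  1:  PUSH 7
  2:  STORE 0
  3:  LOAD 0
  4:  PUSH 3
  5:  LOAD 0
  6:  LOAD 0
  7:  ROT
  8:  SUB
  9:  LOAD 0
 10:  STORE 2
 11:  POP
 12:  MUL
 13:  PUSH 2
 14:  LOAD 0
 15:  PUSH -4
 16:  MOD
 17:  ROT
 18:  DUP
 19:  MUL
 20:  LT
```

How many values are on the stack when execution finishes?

2

PUSH 7  -> 7
STORE 0 -> (empty)
LOAD 0  -> 7
PUSH 3  -> 7 3
LOAD 0  -> 7 3 7
LOAD 0  -> 7 3 7 7
ROT     -> 7 7 7 3
SUB     -> 7 7 4
LOAD 0  -> 7 7 4 7
STORE 2 -> 7 7 4
POP     -> 7 7
MUL     -> 49
PUSH 2  -> 49 2
LOAD 0  -> 49 2 7
PUSH -4 -> 49 2 7 -4
MOD     -> 49 2 3
ROT     -> 2 3 49
DUP     -> 2 3 49 49
MUL     -> 2 3 2401
LT      -> 2 1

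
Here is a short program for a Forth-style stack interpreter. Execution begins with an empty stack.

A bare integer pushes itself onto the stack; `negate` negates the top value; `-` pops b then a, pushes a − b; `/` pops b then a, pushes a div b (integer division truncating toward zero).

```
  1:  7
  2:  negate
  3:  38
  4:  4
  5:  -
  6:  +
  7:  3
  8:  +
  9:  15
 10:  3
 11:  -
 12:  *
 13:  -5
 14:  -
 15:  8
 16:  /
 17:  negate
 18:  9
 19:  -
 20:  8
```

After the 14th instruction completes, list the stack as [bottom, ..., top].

[365]

7       7
negate  -7
38      -7 38
4       -7 38 4
-       -7 34
+       27
3       27 3
+       30
15      30 15
3       30 15 3
-       30 12
*       360
-5      360 -5
-       365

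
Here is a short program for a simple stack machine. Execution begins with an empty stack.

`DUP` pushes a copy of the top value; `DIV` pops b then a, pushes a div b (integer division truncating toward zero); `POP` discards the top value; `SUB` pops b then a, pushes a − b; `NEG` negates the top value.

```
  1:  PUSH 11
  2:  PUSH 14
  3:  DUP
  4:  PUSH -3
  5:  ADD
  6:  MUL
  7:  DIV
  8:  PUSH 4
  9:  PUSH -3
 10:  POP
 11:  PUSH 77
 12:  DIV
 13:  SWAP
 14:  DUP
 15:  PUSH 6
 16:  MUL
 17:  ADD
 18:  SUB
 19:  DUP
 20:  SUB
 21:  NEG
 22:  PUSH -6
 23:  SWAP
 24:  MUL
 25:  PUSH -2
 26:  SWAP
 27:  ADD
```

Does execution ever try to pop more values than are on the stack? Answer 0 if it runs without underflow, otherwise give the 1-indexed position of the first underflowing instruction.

PUSH 11 → 11
PUSH 14 → 11 14
DUP     → 11 14 14
PUSH -3 → 11 14 14 -3
ADD     → 11 14 11
MUL     → 11 154
DIV     → 0
PUSH 4  → 0 4
PUSH -3 → 0 4 -3
POP     → 0 4
PUSH 77 → 0 4 77
DIV     → 0 0
SWAP    → 0 0
DUP     → 0 0 0
PUSH 6  → 0 0 0 6
MUL     → 0 0 0
ADD     → 0 0
SUB     → 0
DUP     → 0 0
SUB     → 0
NEG     → 0
PUSH -6 → 0 -6
SWAP    → -6 0
MUL     → 0
PUSH -2 → 0 -2
SWAP    → -2 0
ADD     → -2

0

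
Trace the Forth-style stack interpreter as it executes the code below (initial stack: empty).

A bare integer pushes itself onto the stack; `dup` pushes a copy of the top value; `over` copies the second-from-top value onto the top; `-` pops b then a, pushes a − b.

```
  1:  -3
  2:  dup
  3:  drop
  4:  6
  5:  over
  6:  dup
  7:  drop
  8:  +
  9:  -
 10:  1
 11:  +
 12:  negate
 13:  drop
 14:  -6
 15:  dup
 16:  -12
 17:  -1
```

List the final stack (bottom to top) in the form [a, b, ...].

-3     : -3
dup    : -3 -3
drop   : -3
6      : -3 6
over   : -3 6 -3
dup    : -3 6 -3 -3
drop   : -3 6 -3
+      : -3 3
-      : -6
1      : -6 1
+      : -5
negate : 5
drop   : (empty)
-6     : -6
dup    : -6 -6
-12    : -6 -6 -12
-1     : -6 -6 -12 -1

[-6, -6, -12, -1]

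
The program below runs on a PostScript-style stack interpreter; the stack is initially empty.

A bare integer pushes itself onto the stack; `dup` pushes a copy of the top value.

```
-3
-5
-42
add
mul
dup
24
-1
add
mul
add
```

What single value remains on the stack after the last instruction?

-3  : [-3]
-5  : [-3, -5]
-42 : [-3, -5, -42]
add : [-3, -47]
mul : [141]
dup : [141, 141]
24  : [141, 141, 24]
-1  : [141, 141, 24, -1]
add : [141, 141, 23]
mul : [141, 3243]
add : [3384]

3384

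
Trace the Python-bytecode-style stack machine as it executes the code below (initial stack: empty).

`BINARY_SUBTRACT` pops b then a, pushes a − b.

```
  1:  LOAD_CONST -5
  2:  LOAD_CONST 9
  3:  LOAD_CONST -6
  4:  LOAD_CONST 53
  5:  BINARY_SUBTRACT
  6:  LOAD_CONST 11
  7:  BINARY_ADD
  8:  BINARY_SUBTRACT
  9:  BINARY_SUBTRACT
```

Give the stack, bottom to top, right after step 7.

LOAD_CONST -5   -> [-5]
LOAD_CONST 9    -> [-5, 9]
LOAD_CONST -6   -> [-5, 9, -6]
LOAD_CONST 53   -> [-5, 9, -6, 53]
BINARY_SUBTRACT -> [-5, 9, -59]
LOAD_CONST 11   -> [-5, 9, -59, 11]
BINARY_ADD      -> [-5, 9, -48]

[-5, 9, -48]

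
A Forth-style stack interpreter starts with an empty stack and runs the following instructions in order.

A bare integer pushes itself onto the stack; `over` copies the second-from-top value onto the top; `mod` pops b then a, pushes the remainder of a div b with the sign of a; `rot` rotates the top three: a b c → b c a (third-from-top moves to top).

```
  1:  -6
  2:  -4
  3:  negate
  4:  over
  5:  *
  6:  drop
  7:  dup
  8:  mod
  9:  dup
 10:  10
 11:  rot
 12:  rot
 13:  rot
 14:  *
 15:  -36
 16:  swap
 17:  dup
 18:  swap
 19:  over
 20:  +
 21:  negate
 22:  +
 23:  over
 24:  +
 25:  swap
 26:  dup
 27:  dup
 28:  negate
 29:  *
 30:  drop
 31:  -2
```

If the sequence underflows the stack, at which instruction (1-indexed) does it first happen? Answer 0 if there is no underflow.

0

-6      -6
-4      -6 -4
negate  -6 4
over    -6 4 -6
*       -6 -24
drop    -6
dup     -6 -6
mod     0
dup     0 0
10      0 0 10
rot     0 10 0
rot     10 0 0
rot     0 0 10
*       0 0
-36     0 0 -36
swap    0 -36 0
dup     0 -36 0 0
swap    0 -36 0 0
over    0 -36 0 0 0
+       0 -36 0 0
negate  0 -36 0 0
+       0 -36 0
over    0 -36 0 -36
+       0 -36 -36
swap    0 -36 -36
dup     0 -36 -36 -36
dup     0 -36 -36 -36 -36
negate  0 -36 -36 -36 36
*       0 -36 -36 -1296
drop    0 -36 -36
-2      0 -36 -36 -2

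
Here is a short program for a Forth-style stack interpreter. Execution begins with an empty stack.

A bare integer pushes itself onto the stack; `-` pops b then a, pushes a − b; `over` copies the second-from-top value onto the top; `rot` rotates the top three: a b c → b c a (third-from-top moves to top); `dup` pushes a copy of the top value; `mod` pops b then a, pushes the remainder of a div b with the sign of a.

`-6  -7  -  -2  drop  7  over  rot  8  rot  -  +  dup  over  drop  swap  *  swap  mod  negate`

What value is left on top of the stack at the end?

-6     → [-6]
-7     → [-6, -7]
-      → [1]
-2     → [1, -2]
drop   → [1]
7      → [1, 7]
over   → [1, 7, 1]
rot    → [7, 1, 1]
8      → [7, 1, 1, 8]
rot    → [7, 1, 8, 1]
-      → [7, 1, 7]
+      → [7, 8]
dup    → [7, 8, 8]
over   → [7, 8, 8, 8]
drop   → [7, 8, 8]
swap   → [7, 8, 8]
*      → [7, 64]
swap   → [64, 7]
mod    → [1]
negate → [-1]

-1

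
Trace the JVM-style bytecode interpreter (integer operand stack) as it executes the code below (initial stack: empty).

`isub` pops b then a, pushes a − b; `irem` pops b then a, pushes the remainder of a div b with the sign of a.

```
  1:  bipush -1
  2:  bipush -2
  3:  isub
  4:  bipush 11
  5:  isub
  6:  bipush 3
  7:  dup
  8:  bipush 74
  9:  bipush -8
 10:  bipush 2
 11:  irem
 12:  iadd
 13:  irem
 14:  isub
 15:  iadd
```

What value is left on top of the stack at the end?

bipush -1 → -1
bipush -2 → -1 -2
isub      → 1
bipush 11 → 1 11
isub      → -10
bipush 3  → -10 3
dup       → -10 3 3
bipush 74 → -10 3 3 74
bipush -8 → -10 3 3 74 -8
bipush 2  → -10 3 3 74 -8 2
irem      → -10 3 3 74 0
iadd      → -10 3 3 74
irem      → -10 3 3
isub      → -10 0
iadd      → -10

-10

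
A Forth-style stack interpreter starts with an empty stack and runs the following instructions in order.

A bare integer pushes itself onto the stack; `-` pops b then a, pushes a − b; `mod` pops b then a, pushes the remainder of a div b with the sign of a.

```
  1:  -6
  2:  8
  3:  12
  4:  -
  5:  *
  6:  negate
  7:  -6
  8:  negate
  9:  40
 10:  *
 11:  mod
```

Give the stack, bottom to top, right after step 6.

[-24]

-6     -> [-6]
8      -> [-6, 8]
12     -> [-6, 8, 12]
-      -> [-6, -4]
*      -> [24]
negate -> [-24]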